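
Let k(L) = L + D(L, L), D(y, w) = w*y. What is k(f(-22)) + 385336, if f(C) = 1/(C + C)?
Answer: 746010453/1936 ≈ 3.8534e+5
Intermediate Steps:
f(C) = 1/(2*C)
k(L) = L + L² (k(L) = L + L*L = L + L²)
k(f(-22)) + 385336 = ((½)/(-22))*(1 + (½)/(-22)) + 385336 = ((½)*(-1/22))*(1 + (½)*(-1/22)) + 385336 = -(1 - 1/44)/44 + 385336 = -1/44*43/44 + 385336 = -43/1936 + 385336 = 746010453/1936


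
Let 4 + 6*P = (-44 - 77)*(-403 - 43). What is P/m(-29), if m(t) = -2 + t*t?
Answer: 26981/2517 ≈ 10.720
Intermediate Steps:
m(t) = -2 + t**2
P = 26981/3 (P = -2/3 + ((-44 - 77)*(-403 - 43))/6 = -2/3 + (-121*(-446))/6 = -2/3 + (1/6)*53966 = -2/3 + 26983/3 = 26981/3 ≈ 8993.7)
P/m(-29) = 26981/(3*(-2 + (-29)**2)) = 26981/(3*(-2 + 841)) = (26981/3)/839 = (26981/3)*(1/839) = 26981/2517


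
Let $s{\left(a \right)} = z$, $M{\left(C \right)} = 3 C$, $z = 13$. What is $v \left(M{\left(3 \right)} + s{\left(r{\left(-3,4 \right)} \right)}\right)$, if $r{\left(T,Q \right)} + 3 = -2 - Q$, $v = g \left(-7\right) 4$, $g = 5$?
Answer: $-3080$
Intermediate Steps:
$v = -140$ ($v = 5 \left(-7\right) 4 = \left(-35\right) 4 = -140$)
$r{\left(T,Q \right)} = -5 - Q$ ($r{\left(T,Q \right)} = -3 - \left(2 + Q\right) = -5 - Q$)
$s{\left(a \right)} = 13$
$v \left(M{\left(3 \right)} + s{\left(r{\left(-3,4 \right)} \right)}\right) = - 140 \left(3 \cdot 3 + 13\right) = - 140 \left(9 + 13\right) = \left(-140\right) 22 = -3080$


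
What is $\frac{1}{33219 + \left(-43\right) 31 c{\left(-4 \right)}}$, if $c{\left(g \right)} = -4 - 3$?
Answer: $\frac{1}{42550} \approx 2.3502 \cdot 10^{-5}$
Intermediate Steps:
$c{\left(g \right)} = -7$
$\frac{1}{33219 + \left(-43\right) 31 c{\left(-4 \right)}} = \frac{1}{33219 + \left(-43\right) 31 \left(-7\right)} = \frac{1}{33219 - -9331} = \frac{1}{33219 + 9331} = \frac{1}{42550}$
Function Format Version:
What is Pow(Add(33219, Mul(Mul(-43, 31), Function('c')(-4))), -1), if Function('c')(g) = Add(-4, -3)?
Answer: Rational(1, 42550) ≈ 2.3502e-5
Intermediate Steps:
Function('c')(g) = -7
Pow(Add(33219, Mul(Mul(-43, 31), Function('c')(-4))), -1) = Pow(Add(33219, Mul(Mul(-43, 31), -7)), -1) = Pow(Add(33219, Mul(-1333, -7)), -1) = Pow(Add(33219, 9331), -1) = Pow(42550, -1) = Rational(1, 42550)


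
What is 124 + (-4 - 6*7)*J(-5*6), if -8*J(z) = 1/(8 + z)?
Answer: 10889/88 ≈ 123.74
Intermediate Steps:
J(z) = -1/(8*(8 + z))
124 + (-4 - 6*7)*J(-5*6) = 124 + (-4 - 6*7)*(-1/(64 + 8*(-5*6))) = 124 + (-4 - 42)*(-1/(64 + 8*(-30))) = 124 - (-46)/(64 - 240) = 124 - (-46)/(-176) = 124 - (-46)*(-1)/176 = 124 - 46*1/176 = 124 - 23/88 = 10889/88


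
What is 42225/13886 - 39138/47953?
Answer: 1481345157/665875358 ≈ 2.2247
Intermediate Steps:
42225/13886 - 39138/47953 = 1481345157/665875358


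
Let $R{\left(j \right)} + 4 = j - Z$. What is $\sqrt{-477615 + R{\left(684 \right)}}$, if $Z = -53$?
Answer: $i \sqrt{476882} \approx 690.57 i$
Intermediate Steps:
$R{\left(j \right)} = 49 + j$ ($R{\left(j \right)} = -4 + \left(j - -53\right) = -4 + \left(j + 53\right) = -4 + \left(53 + j\right) = 49 + j$)
$\sqrt{-477615 + R{\left(684 \right)}} = \sqrt{-477615 + \left(49 + 684\right)} = \sqrt{-477615 + 733} = \sqrt{-476882} = i \sqrt{476882}$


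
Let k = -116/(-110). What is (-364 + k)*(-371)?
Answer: 7405902/55 ≈ 1.3465e+5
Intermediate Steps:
k = 58/55 (k = -116*(-1/110) = 58/55 ≈ 1.0545)
(-364 + k)*(-371) = (-364 + 58/55)*(-371) = -19962/55*(-371) = 7405902/55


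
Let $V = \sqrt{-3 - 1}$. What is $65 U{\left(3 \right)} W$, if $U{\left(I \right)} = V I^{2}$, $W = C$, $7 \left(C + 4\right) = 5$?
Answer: $- \frac{26910 i}{7} \approx - 3844.3 i$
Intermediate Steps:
$C = - \frac{23}{7}$ ($C = -4 + \frac{1}{7} \cdot 5 = -4 + \frac{5}{7} = - \frac{23}{7} \approx -3.2857$)
$V = 2 i$ ($V = \sqrt{-4} = 2 i \approx 2.0 i$)
$W = - \frac{23}{7} \approx -3.2857$
$U{\left(I \right)} = 2 i I^{2}$
$65 U{\left(3 \right)} W = 65 \cdot 2 i 3^{2} \left(- \frac{23}{7}\right) = 65 \cdot 2 i 9 \left(- \frac{23}{7}\right) = 65 \cdot 18 i \left(- \frac{23}{7}\right) = 1170 i \left(- \frac{23}{7}\right) = - \frac{26910 i}{7}$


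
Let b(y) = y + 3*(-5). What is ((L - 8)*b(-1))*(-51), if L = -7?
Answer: -12240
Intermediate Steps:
b(y) = -15 + y (b(y) = y - 15 = -15 + y)
((L - 8)*b(-1))*(-51) = ((-7 - 8)*(-15 - 1))*(-51) = -15*(-16)*(-51) = 240*(-51) = -12240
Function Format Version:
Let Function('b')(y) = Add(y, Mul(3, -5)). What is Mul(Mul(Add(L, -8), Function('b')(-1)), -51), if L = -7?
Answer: -12240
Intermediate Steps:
Function('b')(y) = Add(-15, y) (Function('b')(y) = Add(y, -15) = Add(-15, y))
Mul(Mul(Add(L, -8), Function('b')(-1)), -51) = Mul(Mul(Add(-7, -8), Add(-15, -1)), -51) = Mul(Mul(-15, -16), -51) = Mul(240, -51) = -12240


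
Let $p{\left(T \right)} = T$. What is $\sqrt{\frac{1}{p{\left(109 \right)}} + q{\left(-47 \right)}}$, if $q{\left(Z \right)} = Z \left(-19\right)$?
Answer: $\frac{\sqrt{10609842}}{109} \approx 29.883$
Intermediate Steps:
$q{\left(Z \right)} = - 19 Z$
$\sqrt{\frac{1}{p{\left(109 \right)}} + q{\left(-47 \right)}} = \sqrt{\frac{1}{109} - -893} = \sqrt{\frac{1}{109} + 893} = \sqrt{\frac{97338}{109}} = \frac{\sqrt{10609842}}{109}$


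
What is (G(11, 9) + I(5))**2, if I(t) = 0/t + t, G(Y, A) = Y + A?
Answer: 625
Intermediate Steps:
G(Y, A) = A + Y
I(t) = t (I(t) = 0 + t = t)
(G(11, 9) + I(5))**2 = ((9 + 11) + 5)**2 = (20 + 5)**2 = 25**2 = 625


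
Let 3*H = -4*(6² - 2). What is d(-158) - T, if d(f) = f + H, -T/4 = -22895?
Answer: -275350/3 ≈ -91783.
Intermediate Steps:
T = 91580 (T = -4*(-22895) = 91580)
H = -136/3 (H = (-4*(6² - 2))/3 = (-4*(36 - 2))/3 = (-4*34)/3 = (⅓)*(-136) = -136/3 ≈ -45.333)
d(f) = -136/3 + f (d(f) = f - 136/3 = -136/3 + f)
d(-158) - T = (-136/3 - 158) - 1*91580 = -610/3 - 91580 = -275350/3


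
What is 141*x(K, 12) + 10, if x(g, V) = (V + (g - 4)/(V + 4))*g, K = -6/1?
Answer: -38453/4 ≈ -9613.3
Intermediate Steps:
K = -6 (K = -6*1 = -6)
x(g, V) = g*(V + (-4 + g)/(4 + V)) (x(g, V) = (V + (-4 + g)/(4 + V))*g = g*(V + (-4 + g)/(4 + V)))
141*x(K, 12) + 10 = 141*(-6*(-4 - 6 + 12² + 4*12)/(4 + 12)) + 10 = 141*(-6*(-4 - 6 + 144 + 48)/16) + 10 = 141*(-6*1/16*182) + 10 = 141*(-273/4) + 10 = -38493/4 + 10 = -38453/4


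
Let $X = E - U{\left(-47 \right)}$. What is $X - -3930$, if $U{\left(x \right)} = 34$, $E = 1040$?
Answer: $4936$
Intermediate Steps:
$X = 1006$ ($X = 1040 - 34 = 1006$)
$X - -3930 = 1006 - -3930 = 1006 + 3930 = 4936$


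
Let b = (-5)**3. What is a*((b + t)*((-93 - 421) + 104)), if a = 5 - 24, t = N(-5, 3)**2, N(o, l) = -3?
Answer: -903640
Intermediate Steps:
b = -125
t = 9 (t = (-3)**2 = 9)
a = -19
a*((b + t)*((-93 - 421) + 104)) = -19*(-125 + 9)*((-93 - 421) + 104) = -(-2204)*(-514 + 104) = -(-2204)*(-410) = -19*47560 = -903640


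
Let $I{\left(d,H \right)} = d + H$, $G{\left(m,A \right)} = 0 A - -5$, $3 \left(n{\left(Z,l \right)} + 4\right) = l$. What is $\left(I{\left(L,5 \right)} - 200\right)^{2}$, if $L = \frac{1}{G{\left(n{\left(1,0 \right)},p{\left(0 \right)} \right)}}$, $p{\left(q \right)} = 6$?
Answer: $\frac{948676}{25} \approx 37947.0$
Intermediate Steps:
$n{\left(Z,l \right)} = -4 + \frac{l}{3}$
$G{\left(m,A \right)} = 5$ ($G{\left(m,A \right)} = 0 + 5 = 5$)
$L = \frac{1}{5} \approx 0.2$
$I{\left(d,H \right)} = H + d$
$\left(I{\left(L,5 \right)} - 200\right)^{2} = \left(\left(5 + \frac{1}{5}\right) - 200\right)^{2} = \left(\frac{26}{5} - 200\right)^{2} = \left(- \frac{974}{5}\right)^{2} = \frac{948676}{25}$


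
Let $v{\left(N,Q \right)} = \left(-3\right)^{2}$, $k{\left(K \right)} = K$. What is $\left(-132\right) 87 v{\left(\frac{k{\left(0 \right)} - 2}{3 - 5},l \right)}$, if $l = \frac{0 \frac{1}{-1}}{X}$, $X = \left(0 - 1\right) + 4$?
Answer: $-103356$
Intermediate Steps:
$X = 3$ ($X = -1 + 4 = 3$)
$l = 0$ ($l = \frac{0 \frac{1}{-1}}{3} = 0 \left(-1\right) \frac{1}{3} = 0 \cdot \frac{1}{3} = 0$)
$v{\left(N,Q \right)} = 9$
$\left(-132\right) 87 v{\left(\frac{k{\left(0 \right)} - 2}{3 - 5},l \right)} = \left(-132\right) 87 \cdot 9 = \left(-11484\right) 9 = -103356$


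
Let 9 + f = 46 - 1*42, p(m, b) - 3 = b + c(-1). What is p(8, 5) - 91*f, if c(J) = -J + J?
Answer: 463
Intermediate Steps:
c(J) = 0
p(m, b) = 3 + b (p(m, b) = 3 + (b + 0) = 3 + b)
f = -5 (f = -9 + (46 - 1*42) = -9 + (46 - 42) = -9 + 4 = -5)
p(8, 5) - 91*f = (3 + 5) - 91*(-5) = 8 + 455 = 463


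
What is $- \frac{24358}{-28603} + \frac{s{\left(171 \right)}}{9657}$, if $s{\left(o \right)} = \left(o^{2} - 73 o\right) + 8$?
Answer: $\frac{714783104}{276219171} \approx 2.5877$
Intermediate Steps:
$s{\left(o \right)} = 8 + o^{2} - 73 o$
$- \frac{24358}{-28603} + \frac{s{\left(171 \right)}}{9657} = - \frac{24358}{-28603} + \frac{8 + 171^{2} - 12483}{9657} = \left(-24358\right) \left(- \frac{1}{28603}\right) + \left(8 + 29241 - 12483\right) \frac{1}{9657} = \frac{24358}{28603} + 16766 \cdot \frac{1}{9657} = \frac{24358}{28603} + \frac{16766}{9657} = \frac{714783104}{276219171}$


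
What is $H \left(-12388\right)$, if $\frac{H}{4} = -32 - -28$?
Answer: $198208$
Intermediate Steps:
$H = -16$ ($H = 4 \left(-32 - -28\right) = 4 \left(-32 + 28\right) = 4 \left(-4\right) = -16$)
$H \left(-12388\right) = \left(-16\right) \left(-12388\right) = 198208$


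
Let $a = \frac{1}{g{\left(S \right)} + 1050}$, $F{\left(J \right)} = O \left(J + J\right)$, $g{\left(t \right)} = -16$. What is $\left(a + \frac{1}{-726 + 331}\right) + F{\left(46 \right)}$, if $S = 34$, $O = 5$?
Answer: $\frac{187877161}{408430} \approx 460.0$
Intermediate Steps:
$F{\left(J \right)} = 10 J$ ($F{\left(J \right)} = 5 \left(J + J\right) = 5 \cdot 2 J = 10 J$)
$a = \frac{1}{1034}$ ($a = \frac{1}{-16 + 1050} = \frac{1}{1034} \approx 0.00096712$)
$\left(a + \frac{1}{-726 + 331}\right) + F{\left(46 \right)} = \left(\frac{1}{1034} + \frac{1}{-726 + 331}\right) + 10 \cdot 46 = \left(\frac{1}{1034} + \frac{1}{-395}\right) + 460 = \left(\frac{1}{1034} - \frac{1}{395}\right) + 460 = - \frac{639}{408430} + 460 = \frac{187877161}{408430}$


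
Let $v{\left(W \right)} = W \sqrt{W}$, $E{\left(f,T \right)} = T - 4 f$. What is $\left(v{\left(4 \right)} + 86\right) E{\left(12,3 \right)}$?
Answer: $-4230$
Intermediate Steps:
$v{\left(W \right)} = W^{\frac{3}{2}}$
$\left(v{\left(4 \right)} + 86\right) E{\left(12,3 \right)} = \left(4^{\frac{3}{2}} + 86\right) \left(3 - 48\right) = \left(8 + 86\right) \left(3 - 48\right) = 94 \left(-45\right) = -4230$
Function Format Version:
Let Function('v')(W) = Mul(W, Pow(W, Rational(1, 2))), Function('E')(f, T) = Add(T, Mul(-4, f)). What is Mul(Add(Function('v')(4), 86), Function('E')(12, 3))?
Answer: -4230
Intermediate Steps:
Function('v')(W) = Pow(W, Rational(3, 2))
Mul(Add(Function('v')(4), 86), Function('E')(12, 3)) = Mul(Add(Pow(4, Rational(3, 2)), 86), Add(3, Mul(-4, 12))) = Mul(Add(8, 86), Add(3, -48)) = Mul(94, -45) = -4230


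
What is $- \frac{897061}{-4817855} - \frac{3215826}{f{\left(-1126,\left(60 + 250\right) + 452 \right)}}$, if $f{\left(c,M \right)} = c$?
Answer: $\frac{7747196731958}{2712452365} \approx 2856.2$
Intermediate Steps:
$- \frac{897061}{-4817855} - \frac{3215826}{f{\left(-1126,\left(60 + 250\right) + 452 \right)}} = - \frac{897061}{-4817855} - \frac{3215826}{-1126} = \left(-897061\right) \left(- \frac{1}{4817855}\right) - - \frac{1607913}{563} = \frac{897061}{4817855} + \frac{1607913}{563} = \frac{7747196731958}{2712452365}$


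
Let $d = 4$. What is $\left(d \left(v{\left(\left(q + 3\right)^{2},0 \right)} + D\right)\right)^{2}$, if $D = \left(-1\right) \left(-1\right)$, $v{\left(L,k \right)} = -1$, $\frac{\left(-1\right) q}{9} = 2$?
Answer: $0$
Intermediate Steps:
$q = -18$ ($q = \left(-9\right) 2 = -18$)
$D = 1$
$\left(d \left(v{\left(\left(q + 3\right)^{2},0 \right)} + D\right)\right)^{2} = \left(4 \left(-1 + 1\right)\right)^{2} = \left(4 \cdot 0\right)^{2} = 0^{2} = 0$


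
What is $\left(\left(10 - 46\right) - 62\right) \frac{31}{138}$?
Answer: $- \frac{1519}{69} \approx -22.014$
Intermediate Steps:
$\left(\left(10 - 46\right) - 62\right) \frac{31}{138} = \left(\left(10 - 46\right) - 62\right) 31 \cdot \frac{1}{138} = \left(-36 - 62\right) \frac{31}{138} = \left(-98\right) \frac{31}{138} = - \frac{1519}{69}$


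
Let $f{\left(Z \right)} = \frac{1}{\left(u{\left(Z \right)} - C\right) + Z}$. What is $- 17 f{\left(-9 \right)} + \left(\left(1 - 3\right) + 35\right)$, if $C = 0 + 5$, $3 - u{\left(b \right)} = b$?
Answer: $\frac{83}{2} \approx 41.5$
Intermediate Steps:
$u{\left(b \right)} = 3 - b$
$C = 5$
$f{\left(Z \right)} = - \frac{1}{2}$ ($f{\left(Z \right)} = \frac{1}{\left(\left(3 - Z\right) - 5\right) + Z} = \frac{1}{\left(-2 - Z\right) + Z} = \frac{1}{-2} = - \frac{1}{2}$)
$- 17 f{\left(-9 \right)} + \left(\left(1 - 3\right) + 35\right) = \left(-17\right) \left(- \frac{1}{2}\right) + \left(\left(1 - 3\right) + 35\right) = \frac{17}{2} + \left(-2 + 35\right) = \frac{17}{2} + 33 = \frac{83}{2}$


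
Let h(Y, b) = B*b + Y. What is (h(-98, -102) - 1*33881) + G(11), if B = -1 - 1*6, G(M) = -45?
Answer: -33310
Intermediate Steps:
B = -7 (B = -1 - 6 = -7)
h(Y, b) = Y - 7*b (h(Y, b) = -7*b + Y = Y - 7*b)
(h(-98, -102) - 1*33881) + G(11) = ((-98 - 7*(-102)) - 1*33881) - 45 = ((-98 + 714) - 33881) - 45 = (616 - 33881) - 45 = -33265 - 45 = -33310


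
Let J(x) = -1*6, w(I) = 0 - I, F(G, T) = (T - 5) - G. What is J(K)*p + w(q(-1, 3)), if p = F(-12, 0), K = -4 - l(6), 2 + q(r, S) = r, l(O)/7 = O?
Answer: -39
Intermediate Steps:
l(O) = 7*O
q(r, S) = -2 + r
F(G, T) = -5 + T - G (F(G, T) = (-5 + T) - G = -5 + T - G)
w(I) = -I
K = -46 (K = -4 - 7*6 = -4 - 1*42 = -4 - 42 = -46)
p = 7 (p = -5 + 0 - 1*(-12) = -5 + 0 + 12 = 7)
J(x) = -6
J(K)*p + w(q(-1, 3)) = -6*7 - (-2 - 1) = -42 - 1*(-3) = -42 + 3 = -39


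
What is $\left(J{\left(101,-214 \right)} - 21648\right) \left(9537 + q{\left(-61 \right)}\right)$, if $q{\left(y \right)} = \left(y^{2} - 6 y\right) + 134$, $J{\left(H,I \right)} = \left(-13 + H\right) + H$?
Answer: $-295232922$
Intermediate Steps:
$J{\left(H,I \right)} = -13 + 2 H$
$q{\left(y \right)} = 134 + y^{2} - 6 y$
$\left(J{\left(101,-214 \right)} - 21648\right) \left(9537 + q{\left(-61 \right)}\right) = \left(\left(-13 + 2 \cdot 101\right) - 21648\right) \left(9537 + \left(134 + \left(-61\right)^{2} - -366\right)\right) = \left(\left(-13 + 202\right) - 21648\right) \left(9537 + \left(134 + 3721 + 366\right)\right) = \left(189 - 21648\right) \left(9537 + 4221\right) = \left(-21459\right) 13758 = -295232922$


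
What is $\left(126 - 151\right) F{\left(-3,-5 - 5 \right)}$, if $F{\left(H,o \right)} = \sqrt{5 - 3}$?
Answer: $- 25 \sqrt{2} \approx -35.355$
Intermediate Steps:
$F{\left(H,o \right)} = \sqrt{2}$
$\left(126 - 151\right) F{\left(-3,-5 - 5 \right)} = \left(126 - 151\right) \sqrt{2} = - 25 \sqrt{2}$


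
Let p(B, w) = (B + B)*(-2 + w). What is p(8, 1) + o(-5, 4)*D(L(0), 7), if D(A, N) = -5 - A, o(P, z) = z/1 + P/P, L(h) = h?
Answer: -41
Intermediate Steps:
o(P, z) = 1 + z (o(P, z) = z*1 + 1 = z + 1 = 1 + z)
p(B, w) = 2*B*(-2 + w) (p(B, w) = (2*B)*(-2 + w) = 2*B*(-2 + w))
p(8, 1) + o(-5, 4)*D(L(0), 7) = 2*8*(-2 + 1) + (1 + 4)*(-5 - 1*0) = 2*8*(-1) + 5*(-5 + 0) = -16 + 5*(-5) = -16 - 25 = -41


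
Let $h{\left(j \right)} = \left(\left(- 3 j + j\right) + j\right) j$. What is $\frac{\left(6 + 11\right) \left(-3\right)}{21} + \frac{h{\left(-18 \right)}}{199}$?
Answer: $- \frac{5651}{1393} \approx -4.0567$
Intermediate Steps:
$h{\left(j \right)} = - j^{2}$ ($h{\left(j \right)} = \left(- 2 j + j\right) j = - j j = - j^{2}$)
$\frac{\left(6 + 11\right) \left(-3\right)}{21} + \frac{h{\left(-18 \right)}}{199} = \frac{\left(6 + 11\right) \left(-3\right)}{21} + \frac{\left(-1\right) \left(-18\right)^{2}}{199} = 17 \left(-3\right) \frac{1}{21} + \left(-1\right) 324 \cdot \frac{1}{199} = \left(-51\right) \frac{1}{21} - \frac{324}{199} = - \frac{17}{7} - \frac{324}{199} = - \frac{5651}{1393}$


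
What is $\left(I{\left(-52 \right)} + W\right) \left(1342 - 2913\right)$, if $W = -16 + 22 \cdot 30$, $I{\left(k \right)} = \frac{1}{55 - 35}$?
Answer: $- \frac{20236051}{20} \approx -1.0118 \cdot 10^{6}$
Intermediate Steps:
$I{\left(k \right)} = \frac{1}{20}$
$W = 644$ ($W = -16 + 660 = 644$)
$\left(I{\left(-52 \right)} + W\right) \left(1342 - 2913\right) = \left(\frac{1}{20} + 644\right) \left(1342 - 2913\right) = \frac{12881}{20} \left(-1571\right) = - \frac{20236051}{20}$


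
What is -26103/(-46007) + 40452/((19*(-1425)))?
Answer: -384778813/415213175 ≈ -0.92670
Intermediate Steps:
-26103/(-46007) + 40452/((19*(-1425))) = -26103*(-1/46007) + 40452/(-27075) = 26103/46007 + 40452*(-1/27075) = 26103/46007 - 13484/9025 = -384778813/415213175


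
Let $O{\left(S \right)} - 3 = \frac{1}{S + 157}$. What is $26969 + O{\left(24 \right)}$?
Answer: $\frac{4881933}{181} \approx 26972.0$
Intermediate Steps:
$O{\left(S \right)} = 3 + \frac{1}{157 + S}$ ($O{\left(S \right)} = 3 + \frac{1}{S + 157} = 3 + \frac{1}{157 + S}$)
$26969 + O{\left(24 \right)} = 26969 + \frac{472 + 3 \cdot 24}{157 + 24} = 26969 + \frac{472 + 72}{181} = 26969 + \frac{1}{181} \cdot 544 = 26969 + \frac{544}{181} = \frac{4881933}{181}$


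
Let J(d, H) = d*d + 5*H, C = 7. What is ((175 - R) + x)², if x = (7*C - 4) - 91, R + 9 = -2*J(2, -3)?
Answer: 13456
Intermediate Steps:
J(d, H) = d² + 5*H
R = 13 (R = -9 - 2*(2² + 5*(-3)) = -9 - 2*(4 - 15) = -9 - 2*(-11) = -9 + 22 = 13)
x = -46 (x = (7*7 - 4) - 91 = (49 - 4) - 91 = 45 - 91 = -46)
((175 - R) + x)² = ((175 - 1*13) - 46)² = ((175 - 13) - 46)² = (162 - 46)² = 116² = 13456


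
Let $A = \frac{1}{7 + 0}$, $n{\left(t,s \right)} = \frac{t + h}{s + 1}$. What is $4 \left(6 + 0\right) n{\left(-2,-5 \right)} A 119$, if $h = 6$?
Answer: $-408$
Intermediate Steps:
$n{\left(t,s \right)} = \frac{6 + t}{1 + s}$ ($n{\left(t,s \right)} = \frac{t + 6}{s + 1} = \frac{6 + t}{1 + s}$)
$A = \frac{1}{7} \approx 0.14286$
$4 \left(6 + 0\right) n{\left(-2,-5 \right)} A 119 = 4 \left(6 + 0\right) \frac{6 - 2}{1 - 5} \cdot \frac{1}{7} \cdot 119 = 4 \cdot 6 \frac{1}{-4} \cdot 4 \cdot \frac{1}{7} \cdot 119 = 24 \left(\left(- \frac{1}{4}\right) 4\right) \frac{1}{7} \cdot 119 = 24 \left(-1\right) \frac{1}{7} \cdot 119 = \left(-24\right) \frac{1}{7} \cdot 119 = \left(- \frac{24}{7}\right) 119 = -408$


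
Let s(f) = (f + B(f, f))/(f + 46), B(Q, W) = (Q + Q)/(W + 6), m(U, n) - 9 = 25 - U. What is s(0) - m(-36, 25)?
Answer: -70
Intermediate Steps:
m(U, n) = 34 - U (m(U, n) = 9 + (25 - U) = 34 - U)
B(Q, W) = 2*Q/(6 + W) (B(Q, W) = (2*Q)/(6 + W) = 2*Q/(6 + W))
s(f) = (f + 2*f/(6 + f))/(46 + f) (s(f) = (f + 2*f/(6 + f))/(f + 46) = (f + 2*f/(6 + f))/(46 + f))
s(0) - m(-36, 25) = 0*(8 + 0)/((6 + 0)*(46 + 0)) - (34 - 1*(-36)) = 0*8/(6*46) - (34 + 36) = 0*(⅙)*(1/46)*8 - 1*70 = 0 - 70 = -70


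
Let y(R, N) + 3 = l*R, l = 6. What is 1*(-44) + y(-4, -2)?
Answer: -71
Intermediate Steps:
y(R, N) = -3 + 6*R
1*(-44) + y(-4, -2) = 1*(-44) + (-3 + 6*(-4)) = -44 + (-3 - 24) = -44 - 27 = -71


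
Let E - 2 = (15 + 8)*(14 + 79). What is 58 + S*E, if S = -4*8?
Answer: -68454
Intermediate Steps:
E = 2141 (E = 2 + (15 + 8)*(14 + 79) = 2 + 23*93 = 2 + 2139 = 2141)
S = -32
58 + S*E = 58 - 32*2141 = 58 - 68512 = -68454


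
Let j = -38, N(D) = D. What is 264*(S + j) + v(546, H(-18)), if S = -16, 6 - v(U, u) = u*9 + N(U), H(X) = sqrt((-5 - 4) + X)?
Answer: -14796 - 27*I*sqrt(3) ≈ -14796.0 - 46.765*I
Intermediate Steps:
H(X) = sqrt(-9 + X)
v(U, u) = 6 - U - 9*u (v(U, u) = 6 - (u*9 + U) = 6 - (9*u + U) = 6 - (U + 9*u) = 6 + (-U - 9*u) = 6 - U - 9*u)
264*(S + j) + v(546, H(-18)) = 264*(-16 - 38) + (6 - 1*546 - 9*sqrt(-9 - 18)) = 264*(-54) + (6 - 546 - 27*I*sqrt(3)) = -14256 + (6 - 546 - 27*I*sqrt(3)) = -14256 + (-540 - 27*I*sqrt(3)) = -14796 - 27*I*sqrt(3)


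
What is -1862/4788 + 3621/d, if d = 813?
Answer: 19829/4878 ≈ 4.0650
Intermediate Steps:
-1862/4788 + 3621/d = -1862/4788 + 3621/813 = -1862*1/4788 + 3621*(1/813) = -7/18 + 1207/271 = 19829/4878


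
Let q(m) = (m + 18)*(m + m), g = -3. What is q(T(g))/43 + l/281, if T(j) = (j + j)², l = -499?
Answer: 1071071/12083 ≈ 88.643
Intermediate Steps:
T(j) = 4*j² (T(j) = (2*j)² = 4*j²)
q(m) = 2*m*(18 + m) (q(m) = (18 + m)*(2*m) = 2*m*(18 + m))
q(T(g))/43 + l/281 = (2*(4*(-3)²)*(18 + 4*(-3)²))/43 - 499/281 = (2*(4*9)*(18 + 4*9))*(1/43) - 499*1/281 = (2*36*(18 + 36))*(1/43) - 499/281 = (2*36*54)*(1/43) - 499/281 = 3888*(1/43) - 499/281 = 3888/43 - 499/281 = 1071071/12083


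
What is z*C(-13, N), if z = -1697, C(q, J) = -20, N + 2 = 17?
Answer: 33940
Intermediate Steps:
N = 15 (N = -2 + 17 = 15)
z*C(-13, N) = -1697*(-20) = 33940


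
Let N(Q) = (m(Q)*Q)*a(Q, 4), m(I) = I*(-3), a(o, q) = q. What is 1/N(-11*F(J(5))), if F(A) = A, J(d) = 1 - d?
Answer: -1/23232 ≈ -4.3044e-5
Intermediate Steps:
m(I) = -3*I
N(Q) = -12*Q**2 (N(Q) = ((-3*Q)*Q)*4 = -3*Q**2*4 = -12*Q**2)
1/N(-11*F(J(5))) = 1/(-12*121*(1 - 1*5)**2) = 1/(-12*121*(1 - 5)**2) = 1/(-12*(-11*(-4))**2) = 1/(-12*44**2) = 1/(-12*1936) = 1/(-23232) = -1/23232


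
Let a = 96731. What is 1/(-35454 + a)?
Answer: 1/61277 ≈ 1.6319e-5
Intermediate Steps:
1/(-35454 + a) = 1/(-35454 + 96731) = 1/61277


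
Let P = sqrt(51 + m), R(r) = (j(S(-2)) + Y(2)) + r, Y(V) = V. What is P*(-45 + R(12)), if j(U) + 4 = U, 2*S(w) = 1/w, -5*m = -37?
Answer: -141*sqrt(365)/10 ≈ -269.38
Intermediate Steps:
m = 37/5 (m = -1/5*(-37) = 37/5 ≈ 7.4000)
S(w) = 1/(2*w) (S(w) = (1/w)/2 = 1/(2*w))
j(U) = -4 + U
R(r) = -9/4 + r (R(r) = ((-4 + (1/2)/(-2)) + 2) + r = ((-4 + (1/2)*(-1/2)) + 2) + r = ((-4 - 1/4) + 2) + r = (-17/4 + 2) + r = -9/4 + r)
P = 2*sqrt(365)/5 (P = sqrt(51 + 37/5) = sqrt(292/5) = 2*sqrt(365)/5 ≈ 7.6420)
P*(-45 + R(12)) = (2*sqrt(365)/5)*(-45 + (-9/4 + 12)) = (2*sqrt(365)/5)*(-45 + 39/4) = (2*sqrt(365)/5)*(-141/4) = -141*sqrt(365)/10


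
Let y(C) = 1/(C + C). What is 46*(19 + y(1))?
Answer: 897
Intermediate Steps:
y(C) = 1/(2*C)
46*(19 + y(1)) = 46*(19 + (1/2)/1) = 46*(19 + (1/2)*1) = 46*(19 + 1/2) = 46*(39/2) = 897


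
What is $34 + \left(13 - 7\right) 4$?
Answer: $58$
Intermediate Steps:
$34 + \left(13 - 7\right) 4 = 34 + 6 \cdot 4 = 34 + 24 = 58$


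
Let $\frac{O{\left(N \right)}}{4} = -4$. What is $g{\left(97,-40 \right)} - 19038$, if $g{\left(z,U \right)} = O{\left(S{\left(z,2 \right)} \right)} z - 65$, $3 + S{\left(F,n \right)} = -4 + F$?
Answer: $-20655$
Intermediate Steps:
$S{\left(F,n \right)} = -7 + F$ ($S{\left(F,n \right)} = -3 + \left(-4 + F\right) = -7 + F$)
$O{\left(N \right)} = -16$ ($O{\left(N \right)} = 4 \left(-4\right) = -16$)
$g{\left(z,U \right)} = -65 - 16 z$ ($g{\left(z,U \right)} = - 16 z - 65 = -65 - 16 z$)
$g{\left(97,-40 \right)} - 19038 = \left(-65 - 1552\right) - 19038 = -1617 - 19038 = -20655$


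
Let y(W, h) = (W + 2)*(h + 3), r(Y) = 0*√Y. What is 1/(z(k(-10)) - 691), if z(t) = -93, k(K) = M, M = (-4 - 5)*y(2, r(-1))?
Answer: -1/784 ≈ -0.0012755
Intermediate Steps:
r(Y) = 0
y(W, h) = (2 + W)*(3 + h)
M = -108 (M = (-4 - 5)*(6 + 2*0 + 3*2 + 2*0) = -9*(6 + 0 + 6 + 0) = -9*12 = -108)
k(K) = -108
1/(z(k(-10)) - 691) = 1/(-93 - 691) = 1/(-784) = -1/784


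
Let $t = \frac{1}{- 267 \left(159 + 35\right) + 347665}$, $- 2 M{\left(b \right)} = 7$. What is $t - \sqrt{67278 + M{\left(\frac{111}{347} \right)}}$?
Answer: $\frac{1}{295867} - \frac{\sqrt{269098}}{2} \approx -259.37$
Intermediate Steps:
$M{\left(b \right)} = - \frac{7}{2}$ ($M{\left(b \right)} = \left(- \frac{1}{2}\right) 7 = - \frac{7}{2}$)
$t = \frac{1}{295867}$ ($t = \frac{1}{\left(-267\right) 194 + 347665} = \frac{1}{-51798 + 347665} = \frac{1}{295867} \approx 3.3799 \cdot 10^{-6}$)
$t - \sqrt{67278 + M{\left(\frac{111}{347} \right)}} = \frac{1}{295867} - \sqrt{67278 - \frac{7}{2}} = \frac{1}{295867} - \sqrt{\frac{134549}{2}} = \frac{1}{295867} - \frac{\sqrt{269098}}{2}$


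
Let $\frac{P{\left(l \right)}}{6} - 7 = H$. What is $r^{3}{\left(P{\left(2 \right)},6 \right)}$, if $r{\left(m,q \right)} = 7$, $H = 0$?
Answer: $343$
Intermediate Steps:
$P{\left(l \right)} = 42$ ($P{\left(l \right)} = 42 + 6 \cdot 0 = 42 + 0 = 42$)
$r^{3}{\left(P{\left(2 \right)},6 \right)} = 7^{3} = 343$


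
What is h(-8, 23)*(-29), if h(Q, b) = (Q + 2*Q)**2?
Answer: -16704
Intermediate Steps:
h(Q, b) = 9*Q**2 (h(Q, b) = (3*Q)**2 = 9*Q**2)
h(-8, 23)*(-29) = (9*(-8)**2)*(-29) = (9*64)*(-29) = 576*(-29) = -16704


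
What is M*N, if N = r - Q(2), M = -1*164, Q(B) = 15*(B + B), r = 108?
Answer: -7872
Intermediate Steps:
Q(B) = 30*B (Q(B) = 15*(2*B) = 30*B)
M = -164
N = 48 (N = 108 - 30*2 = 108 - 1*60 = 108 - 60 = 48)
M*N = -164*48 = -7872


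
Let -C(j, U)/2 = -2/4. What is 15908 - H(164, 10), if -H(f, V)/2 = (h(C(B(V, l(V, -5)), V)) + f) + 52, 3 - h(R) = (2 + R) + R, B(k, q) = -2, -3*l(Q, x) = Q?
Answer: 16338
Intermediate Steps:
l(Q, x) = -Q/3
C(j, U) = 1 (C(j, U) = -(-4)/4 = -2*(-½) = 1)
h(R) = 1 - 2*R (h(R) = 3 - ((2 + R) + R) = 3 - (2 + 2*R) = 3 + (-2 - 2*R) = 1 - 2*R)
H(f, V) = -102 - 2*f (H(f, V) = -2*(((1 - 2*1) + f) + 52) = -2*(((1 - 2) + f) + 52) = -2*((-1 + f) + 52) = -2*(51 + f) = -102 - 2*f)
15908 - H(164, 10) = 15908 - (-102 - 2*164) = 15908 - (-102 - 328) = 15908 - 1*(-430) = 15908 + 430 = 16338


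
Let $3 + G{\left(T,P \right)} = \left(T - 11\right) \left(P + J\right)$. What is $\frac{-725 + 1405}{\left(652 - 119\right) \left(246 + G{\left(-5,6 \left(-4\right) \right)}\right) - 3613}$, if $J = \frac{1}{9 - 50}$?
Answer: $\frac{20}{9729} \approx 0.0020557$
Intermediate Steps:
$J = - \frac{1}{41}$ ($J = \frac{1}{-41} = - \frac{1}{41} \approx -0.02439$)
$G{\left(T,P \right)} = -3 + \left(-11 + T\right) \left(- \frac{1}{41} + P\right)$ ($G{\left(T,P \right)} = -3 + \left(T - 11\right) \left(P - \frac{1}{41}\right) = -3 + \left(-11 + T\right) \left(- \frac{1}{41} + P\right)$)
$\frac{-725 + 1405}{\left(652 - 119\right) \left(246 + G{\left(-5,6 \left(-4\right) \right)}\right) - 3613} = \frac{-725 + 1405}{\left(652 - 119\right) \left(246 - \left(\frac{107}{41} - 6 \left(-4\right) \left(-5\right) + 11 \cdot 6 \left(-4\right)\right)\right) - 3613} = \frac{680}{533 \left(246 - - \frac{15637}{41}\right) - 3613} = \frac{680}{533 \left(246 + \left(- \frac{112}{41} + 264 + \frac{5}{41} + 120\right)\right) - 3613} = \frac{680}{533 \left(246 + \frac{15637}{41}\right) - 3613} = \frac{680}{533 \cdot \frac{25723}{41} - 3613} = \frac{680}{334399 - 3613} = \frac{680}{330786} = 680 \cdot \frac{1}{330786} = \frac{20}{9729}$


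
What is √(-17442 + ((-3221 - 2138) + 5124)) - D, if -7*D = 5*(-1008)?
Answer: -720 + I*√17677 ≈ -720.0 + 132.95*I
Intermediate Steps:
D = 720 (D = -5*(-1008)/7 = -⅐*(-5040) = 720)
√(-17442 + ((-3221 - 2138) + 5124)) - D = √(-17442 + ((-3221 - 2138) + 5124)) - 1*720 = √(-17442 + (-5359 + 5124)) - 720 = √(-17442 - 235) - 720 = √(-17677) - 720 = I*√17677 - 720 = -720 + I*√17677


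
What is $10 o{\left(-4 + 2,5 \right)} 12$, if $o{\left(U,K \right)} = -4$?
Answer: $-480$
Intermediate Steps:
$10 o{\left(-4 + 2,5 \right)} 12 = 10 \left(-4\right) 12 = \left(-40\right) 12 = -480$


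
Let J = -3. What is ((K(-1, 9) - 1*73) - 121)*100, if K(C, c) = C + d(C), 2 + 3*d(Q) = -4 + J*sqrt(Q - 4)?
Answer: -19700 - 100*I*sqrt(5) ≈ -19700.0 - 223.61*I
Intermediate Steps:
d(Q) = -2 - sqrt(-4 + Q) (d(Q) = -2/3 + (-4 - 3*sqrt(Q - 4))/3 = -2/3 + (-4 - 3*sqrt(-4 + Q))/3 = -2/3 + (-4/3 - sqrt(-4 + Q)) = -2 - sqrt(-4 + Q))
K(C, c) = -2 + C - sqrt(-4 + C) (K(C, c) = C + (-2 - sqrt(-4 + C)) = -2 + C - sqrt(-4 + C))
((K(-1, 9) - 1*73) - 121)*100 = (((-2 - 1 - sqrt(-4 - 1)) - 1*73) - 121)*100 = (((-2 - 1 - sqrt(-5)) - 73) - 121)*100 = (((-2 - 1 - I*sqrt(5)) - 73) - 121)*100 = (((-3 - I*sqrt(5)) - 73) - 121)*100 = ((-76 - I*sqrt(5)) - 121)*100 = (-197 - I*sqrt(5))*100 = -19700 - 100*I*sqrt(5)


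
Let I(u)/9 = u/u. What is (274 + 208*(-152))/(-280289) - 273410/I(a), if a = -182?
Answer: -76633533412/2522601 ≈ -30379.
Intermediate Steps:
I(u) = 9 (I(u) = 9*(u/u) = 9*1 = 9)
(274 + 208*(-152))/(-280289) - 273410/I(a) = (274 + 208*(-152))/(-280289) - 273410/9 = (274 - 31616)*(-1/280289) - 273410*⅑ = -31342*(-1/280289) - 273410/9 = 31342/280289 - 273410/9 = -76633533412/2522601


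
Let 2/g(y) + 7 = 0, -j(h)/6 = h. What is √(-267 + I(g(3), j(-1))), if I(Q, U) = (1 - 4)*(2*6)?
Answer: I*√303 ≈ 17.407*I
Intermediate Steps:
j(h) = -6*h
g(y) = -2/7 (g(y) = 2/(-7 + 0) = 2/(-7) = 2*(-⅐) = -2/7)
I(Q, U) = -36 (I(Q, U) = -3*12 = -36)
√(-267 + I(g(3), j(-1))) = √(-267 - 36) = √(-303) = I*√303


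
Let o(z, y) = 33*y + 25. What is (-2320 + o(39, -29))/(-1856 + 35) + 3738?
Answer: 2270050/607 ≈ 3739.8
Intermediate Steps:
o(z, y) = 25 + 33*y
(-2320 + o(39, -29))/(-1856 + 35) + 3738 = (-2320 + (25 + 33*(-29)))/(-1856 + 35) + 3738 = (-2320 + (25 - 957))/(-1821) + 3738 = (-2320 - 932)*(-1/1821) + 3738 = -3252*(-1/1821) + 3738 = 1084/607 + 3738 = 2270050/607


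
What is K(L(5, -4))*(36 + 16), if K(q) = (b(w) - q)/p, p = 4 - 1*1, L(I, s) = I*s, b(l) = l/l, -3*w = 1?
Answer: 364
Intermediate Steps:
w = -⅓ (w = -⅓*1 = -⅓ ≈ -0.33333)
b(l) = 1
p = 3 (p = 4 - 1 = 3)
K(q) = ⅓ - q/3 (K(q) = (1 - q)/3 = (1 - q)*(⅓) = ⅓ - q/3)
K(L(5, -4))*(36 + 16) = (⅓ - 5*(-4)/3)*(36 + 16) = (⅓ - ⅓*(-20))*52 = (⅓ + 20/3)*52 = 7*52 = 364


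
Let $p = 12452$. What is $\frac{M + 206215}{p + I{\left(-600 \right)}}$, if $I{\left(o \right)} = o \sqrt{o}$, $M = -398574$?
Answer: $- \frac{598813567}{92763076} - \frac{72134625 i \sqrt{6}}{23190769} \approx -6.4553 - 7.6191 i$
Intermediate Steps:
$I{\left(o \right)} = o^{\frac{3}{2}}$
$\frac{M + 206215}{p + I{\left(-600 \right)}} = \frac{-398574 + 206215}{12452 + \left(-600\right)^{\frac{3}{2}}} = - \frac{192359}{12452 - 6000 i \sqrt{6}}$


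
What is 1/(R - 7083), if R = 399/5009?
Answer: -5009/35478348 ≈ -0.00014118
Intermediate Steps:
R = 399/5009 (R = 399*(1/5009) = 399/5009 ≈ 0.079657)
1/(R - 7083) = 1/(399/5009 - 7083) = 1/(-35478348/5009) = -5009/35478348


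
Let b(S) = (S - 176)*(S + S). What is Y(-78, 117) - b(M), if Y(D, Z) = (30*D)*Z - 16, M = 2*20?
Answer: -262916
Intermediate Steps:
M = 40
Y(D, Z) = -16 + 30*D*Z (Y(D, Z) = 30*D*Z - 16 = -16 + 30*D*Z)
b(S) = 2*S*(-176 + S) (b(S) = (-176 + S)*(2*S) = 2*S*(-176 + S))
Y(-78, 117) - b(M) = (-16 + 30*(-78)*117) - 2*40*(-176 + 40) = (-16 - 273780) - 2*40*(-136) = -273796 - 1*(-10880) = -273796 + 10880 = -262916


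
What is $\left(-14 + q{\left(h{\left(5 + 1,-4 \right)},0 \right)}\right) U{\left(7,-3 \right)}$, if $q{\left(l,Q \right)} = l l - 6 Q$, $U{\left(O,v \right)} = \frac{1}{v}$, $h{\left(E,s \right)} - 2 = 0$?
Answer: $\frac{10}{3} \approx 3.3333$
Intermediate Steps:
$h{\left(E,s \right)} = 2$ ($h{\left(E,s \right)} = 2 + 0 = 2$)
$q{\left(l,Q \right)} = l^{2} - 6 Q$
$\left(-14 + q{\left(h{\left(5 + 1,-4 \right)},0 \right)}\right) U{\left(7,-3 \right)} = \frac{-14 + \left(2^{2} - 0\right)}{-3} = \left(-14 + \left(4 + 0\right)\right) \left(- \frac{1}{3}\right) = \left(-14 + 4\right) \left(- \frac{1}{3}\right) = \left(-10\right) \left(- \frac{1}{3}\right) = \frac{10}{3}$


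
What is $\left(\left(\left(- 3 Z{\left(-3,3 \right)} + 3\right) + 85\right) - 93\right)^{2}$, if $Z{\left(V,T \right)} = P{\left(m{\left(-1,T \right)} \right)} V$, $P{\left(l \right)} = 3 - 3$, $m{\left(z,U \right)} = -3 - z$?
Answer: $25$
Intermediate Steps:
$P{\left(l \right)} = 0$
$Z{\left(V,T \right)} = 0$ ($Z{\left(V,T \right)} = 0 V = 0$)
$\left(\left(\left(- 3 Z{\left(-3,3 \right)} + 3\right) + 85\right) - 93\right)^{2} = \left(\left(\left(\left(-3\right) 0 + 3\right) + 85\right) - 93\right)^{2} = \left(\left(\left(0 + 3\right) + 85\right) - 93\right)^{2} = \left(\left(3 + 85\right) - 93\right)^{2} = \left(88 - 93\right)^{2} = \left(-5\right)^{2} = 25$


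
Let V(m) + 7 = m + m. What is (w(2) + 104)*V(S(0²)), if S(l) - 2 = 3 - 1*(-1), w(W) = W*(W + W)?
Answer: 560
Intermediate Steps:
w(W) = 2*W² (w(W) = W*(2*W) = 2*W²)
S(l) = 6 (S(l) = 2 + (3 - 1*(-1)) = 2 + (3 + 1) = 2 + 4 = 6)
V(m) = -7 + 2*m (V(m) = -7 + (m + m) = -7 + 2*m)
(w(2) + 104)*V(S(0²)) = (2*2² + 104)*(-7 + 2*6) = (2*4 + 104)*(-7 + 12) = (8 + 104)*5 = 112*5 = 560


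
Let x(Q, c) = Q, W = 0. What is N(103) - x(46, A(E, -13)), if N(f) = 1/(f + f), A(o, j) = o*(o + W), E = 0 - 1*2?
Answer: -9475/206 ≈ -45.995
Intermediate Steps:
E = -2 (E = 0 - 2 = -2)
A(o, j) = o² (A(o, j) = o*(o + 0) = o*o = o²)
N(f) = 1/(2*f)
N(103) - x(46, A(E, -13)) = (½)/103 - 1*46 = (½)*(1/103) - 46 = 1/206 - 46 = -9475/206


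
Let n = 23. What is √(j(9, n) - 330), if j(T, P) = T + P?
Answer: I*√298 ≈ 17.263*I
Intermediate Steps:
j(T, P) = P + T
√(j(9, n) - 330) = √((23 + 9) - 330) = √(32 - 330) = √(-298) = I*√298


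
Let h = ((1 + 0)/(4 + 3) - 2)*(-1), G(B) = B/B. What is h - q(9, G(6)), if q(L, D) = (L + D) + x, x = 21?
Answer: -204/7 ≈ -29.143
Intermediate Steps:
G(B) = 1
h = 13/7 (h = (1/7 - 2)*(-1) = (1*(⅐) - 2)*(-1) = (⅐ - 2)*(-1) = -13/7*(-1) = 13/7 ≈ 1.8571)
q(L, D) = 21 + D + L (q(L, D) = (L + D) + 21 = (D + L) + 21 = 21 + D + L)
h - q(9, G(6)) = 13/7 - (21 + 1 + 9) = 13/7 - 1*31 = 13/7 - 31 = -204/7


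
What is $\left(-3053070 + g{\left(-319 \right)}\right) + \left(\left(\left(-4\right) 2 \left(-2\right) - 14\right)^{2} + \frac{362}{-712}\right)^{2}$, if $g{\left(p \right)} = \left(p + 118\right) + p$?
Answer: $- \frac{386998237191}{126736} \approx -3.0536 \cdot 10^{6}$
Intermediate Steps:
$g{\left(p \right)} = 118 + 2 p$ ($g{\left(p \right)} = \left(118 + p\right) + p = 118 + 2 p$)
$\left(-3053070 + g{\left(-319 \right)}\right) + \left(\left(\left(-4\right) 2 \left(-2\right) - 14\right)^{2} + \frac{362}{-712}\right)^{2} = \left(-3053070 + \left(118 + 2 \left(-319\right)\right)\right) + \left(\left(\left(-4\right) 2 \left(-2\right) - 14\right)^{2} + \frac{362}{-712}\right)^{2} = \left(-3053070 + \left(118 - 638\right)\right) + \left(\left(\left(-8\right) \left(-2\right) - 14\right)^{2} + 362 \left(- \frac{1}{712}\right)\right)^{2} = \left(-3053070 - 520\right) + \left(\left(16 - 14\right)^{2} - \frac{181}{356}\right)^{2} = -3053590 + \left(2^{2} - \frac{181}{356}\right)^{2} = -3053590 + \left(4 - \frac{181}{356}\right)^{2} = -3053590 + \left(\frac{1243}{356}\right)^{2} = -3053590 + \frac{1545049}{126736} = - \frac{386998237191}{126736}$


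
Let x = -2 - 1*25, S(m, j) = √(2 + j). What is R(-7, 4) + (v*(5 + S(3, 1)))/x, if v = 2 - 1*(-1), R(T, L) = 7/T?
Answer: -14/9 - √3/9 ≈ -1.7480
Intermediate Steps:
v = 3 (v = 2 + 1 = 3)
x = -27 (x = -2 - 25 = -27)
R(-7, 4) + (v*(5 + S(3, 1)))/x = 7/(-7) + (3*(5 + √(2 + 1)))/(-27) = 7*(-⅐) + (3*(5 + √3))*(-1/27) = -1 + (15 + 3*√3)*(-1/27) = -1 + (-5/9 - √3/9) = -14/9 - √3/9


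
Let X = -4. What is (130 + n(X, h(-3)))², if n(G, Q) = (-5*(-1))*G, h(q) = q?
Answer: 12100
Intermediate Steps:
n(G, Q) = 5*G
(130 + n(X, h(-3)))² = (130 + 5*(-4))² = (130 - 20)² = 110² = 12100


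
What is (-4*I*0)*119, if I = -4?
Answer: 0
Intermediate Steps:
(-4*I*0)*119 = (-4*(-4)*0)*119 = (16*0)*119 = 0*119 = 0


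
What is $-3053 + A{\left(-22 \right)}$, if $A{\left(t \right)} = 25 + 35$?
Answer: $-2993$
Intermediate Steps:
$A{\left(t \right)} = 60$
$-3053 + A{\left(-22 \right)} = -3053 + 60 = -2993$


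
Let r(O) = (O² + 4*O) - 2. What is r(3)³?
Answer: 6859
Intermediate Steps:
r(O) = -2 + O² + 4*O
r(3)³ = (-2 + 3² + 4*3)³ = (-2 + 9 + 12)³ = 19³ = 6859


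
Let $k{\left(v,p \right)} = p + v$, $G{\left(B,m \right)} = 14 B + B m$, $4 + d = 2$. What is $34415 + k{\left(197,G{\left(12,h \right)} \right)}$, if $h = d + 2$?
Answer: $34780$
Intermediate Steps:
$d = -2$ ($d = -4 + 2 = -2$)
$h = 0$ ($h = -2 + 2 = 0$)
$34415 + k{\left(197,G{\left(12,h \right)} \right)} = 34415 + \left(12 \left(14 + 0\right) + 197\right) = 34415 + \left(12 \cdot 14 + 197\right) = 34415 + \left(168 + 197\right) = 34415 + 365 = 34780$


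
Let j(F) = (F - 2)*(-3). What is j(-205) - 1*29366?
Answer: -28745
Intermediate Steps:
j(F) = 6 - 3*F (j(F) = (-2 + F)*(-3) = 6 - 3*F)
j(-205) - 1*29366 = (6 - 3*(-205)) - 1*29366 = (6 + 615) - 29366 = 621 - 29366 = -28745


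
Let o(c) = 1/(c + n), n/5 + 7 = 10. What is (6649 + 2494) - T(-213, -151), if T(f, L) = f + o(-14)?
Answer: 9355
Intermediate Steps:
n = 15 (n = -35 + 5*10 = -35 + 50 = 15)
o(c) = 1/(15 + c) (o(c) = 1/(c + 15) = 1/(15 + c))
T(f, L) = 1 + f (T(f, L) = f + 1/(15 - 14) = f + 1/1 = f + 1 = 1 + f)
(6649 + 2494) - T(-213, -151) = (6649 + 2494) - (1 - 213) = 9143 - 1*(-212) = 9143 + 212 = 9355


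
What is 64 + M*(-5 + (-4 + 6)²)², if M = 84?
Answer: 148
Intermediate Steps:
64 + M*(-5 + (-4 + 6)²)² = 64 + 84*(-5 + (-4 + 6)²)² = 64 + 84*(-5 + 2²)² = 64 + 84*(-5 + 4)² = 64 + 84*(-1)² = 64 + 84*1 = 64 + 84 = 148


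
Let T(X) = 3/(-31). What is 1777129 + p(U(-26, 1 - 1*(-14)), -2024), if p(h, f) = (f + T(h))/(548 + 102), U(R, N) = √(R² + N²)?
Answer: 35809086603/20150 ≈ 1.7771e+6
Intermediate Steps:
T(X) = -3/31 (T(X) = 3*(-1/31) = -3/31)
U(R, N) = √(N² + R²)
p(h, f) = -3/20150 + f/650 (p(h, f) = (f - 3/31)/(548 + 102) = (-3/31 + f)/650 = (-3/31 + f)*(1/650) = -3/20150 + f/650)
1777129 + p(U(-26, 1 - 1*(-14)), -2024) = 1777129 + (-3/20150 + (1/650)*(-2024)) = 1777129 + (-3/20150 - 1012/325) = 1777129 - 62747/20150 = 35809086603/20150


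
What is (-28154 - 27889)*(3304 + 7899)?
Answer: -627849729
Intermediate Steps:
(-28154 - 27889)*(3304 + 7899) = -56043*11203 = -627849729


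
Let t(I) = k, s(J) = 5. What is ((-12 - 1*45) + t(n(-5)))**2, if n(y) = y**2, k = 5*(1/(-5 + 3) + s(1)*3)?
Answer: 961/4 ≈ 240.25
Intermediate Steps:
k = 145/2 (k = 5*(1/(-5 + 3) + 5*3) = 5*(1/(-2) + 15) = 5*(-1/2 + 15) = 5*(29/2) = 145/2 ≈ 72.500)
t(I) = 145/2
((-12 - 1*45) + t(n(-5)))**2 = ((-12 - 1*45) + 145/2)**2 = ((-12 - 45) + 145/2)**2 = (-57 + 145/2)**2 = (31/2)**2 = 961/4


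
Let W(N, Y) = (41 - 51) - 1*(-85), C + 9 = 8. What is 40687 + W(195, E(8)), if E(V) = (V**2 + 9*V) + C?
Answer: 40762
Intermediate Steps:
C = -1 (C = -9 + 8 = -1)
E(V) = -1 + V**2 + 9*V (E(V) = (V**2 + 9*V) - 1 = -1 + V**2 + 9*V)
W(N, Y) = 75 (W(N, Y) = -10 + 85 = 75)
40687 + W(195, E(8)) = 40687 + 75 = 40762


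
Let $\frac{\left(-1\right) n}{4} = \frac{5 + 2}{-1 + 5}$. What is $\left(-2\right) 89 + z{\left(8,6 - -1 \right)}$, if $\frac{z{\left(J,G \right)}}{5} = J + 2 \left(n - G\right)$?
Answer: $-278$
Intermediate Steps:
$n = -7$ ($n = - 4 \frac{5 + 2}{-1 + 5} = - 4 \cdot \frac{7}{4} = - 4 \cdot 7 \cdot \frac{1}{4} = \left(-4\right) \frac{7}{4} = -7$)
$z{\left(J,G \right)} = -70 - 10 G + 5 J$ ($z{\left(J,G \right)} = 5 \left(J + 2 \left(-7 - G\right)\right) = 5 \left(J - \left(14 + 2 G\right)\right) = 5 \left(-14 + J - 2 G\right) = -70 - 10 G + 5 J$)
$\left(-2\right) 89 + z{\left(8,6 - -1 \right)} = \left(-2\right) 89 - \left(30 + 10 \left(6 - -1\right)\right) = -178 - \left(30 + 10 \left(6 + 1\right)\right) = -178 - 100 = -278$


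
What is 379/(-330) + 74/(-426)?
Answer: -30979/23430 ≈ -1.3222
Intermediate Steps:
379/(-330) + 74/(-426) = 379*(-1/330) + 74*(-1/426) = -379/330 - 37/213 = -30979/23430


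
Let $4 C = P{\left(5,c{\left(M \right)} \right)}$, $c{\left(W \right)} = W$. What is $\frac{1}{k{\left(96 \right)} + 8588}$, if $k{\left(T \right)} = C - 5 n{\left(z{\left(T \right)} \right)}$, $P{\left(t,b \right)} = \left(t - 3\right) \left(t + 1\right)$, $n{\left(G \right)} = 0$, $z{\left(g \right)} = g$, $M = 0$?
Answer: $\frac{1}{8591} \approx 0.0001164$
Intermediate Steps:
$P{\left(t,b \right)} = \left(1 + t\right) \left(-3 + t\right)$ ($P{\left(t,b \right)} = \left(-3 + t\right) \left(1 + t\right) = \left(1 + t\right) \left(-3 + t\right)$)
$C = 3$ ($C = \frac{-3 + 5^{2} - 10}{4} = \frac{-3 + 25 - 10}{4} = \frac{1}{4} \cdot 12 = 3$)
$k{\left(T \right)} = 3$ ($k{\left(T \right)} = 3 - 0 = 3 + 0 = 3$)
$\frac{1}{k{\left(96 \right)} + 8588} = \frac{1}{3 + 8588} = \frac{1}{8591}$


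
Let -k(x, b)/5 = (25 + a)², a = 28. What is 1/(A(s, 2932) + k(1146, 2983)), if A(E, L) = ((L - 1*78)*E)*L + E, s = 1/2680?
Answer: -2680/29272671 ≈ -9.1553e-5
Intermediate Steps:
k(x, b) = -14045 (k(x, b) = -5*(25 + 28)² = -5*53² = -5*2809 = -14045)
s = 1/2680 ≈ 0.00037313
A(E, L) = E + E*L*(-78 + L) (A(E, L) = ((L - 78)*E)*L + E = ((-78 + L)*E)*L + E = (E*(-78 + L))*L + E = E*L*(-78 + L) + E = E + E*L*(-78 + L))
1/(A(s, 2932) + k(1146, 2983)) = 1/((1 + 2932² - 78*2932)/2680 - 14045) = 1/((1 + 8596624 - 228696)/2680 - 14045) = 1/((1/2680)*8367929 - 14045) = 1/(8367929/2680 - 14045) = 1/(-29272671/2680) = -2680/29272671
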